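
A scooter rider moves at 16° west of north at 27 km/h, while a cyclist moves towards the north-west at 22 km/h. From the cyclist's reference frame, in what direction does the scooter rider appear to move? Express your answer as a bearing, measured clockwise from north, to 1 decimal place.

Taking east as x and north as y: scooter rider velocity = (-7.442, 25.954) km/h; cyclist velocity = (-15.556, 15.556) km/h.
Velocity of scooter rider relative to cyclist = (-7.442, 25.954) − (-15.556, 15.556) = (8.114, 10.398) km/h.
Bearing = atan2(8.11, 10.40) = 37.97° clockwise from north.

038.0°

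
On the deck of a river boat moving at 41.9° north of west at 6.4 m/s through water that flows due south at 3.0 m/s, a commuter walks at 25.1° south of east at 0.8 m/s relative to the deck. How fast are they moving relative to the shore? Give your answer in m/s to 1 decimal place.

In east/north components (m/s): commuter relative to river boat = (0.724, -0.339); river boat relative to water = (-4.764, 4.274); water relative to ground = (0.000, -3.000).
Sum = (-4.039, 0.935) m/s.
Speed = |(-4.039, 0.935)| = 4.146 m/s.

4.1 m/s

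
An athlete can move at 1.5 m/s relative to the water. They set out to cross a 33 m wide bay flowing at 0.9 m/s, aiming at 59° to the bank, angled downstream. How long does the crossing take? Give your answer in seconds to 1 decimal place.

25.7 s

The component of the athlete's velocity perpendicular to the bank is 1.5 × sin 59° = 1.286 m/s.
Only the cross-stream component determines the crossing time; the current contributes nothing perpendicular to the bank.
Time = 33 / 1.286 = 25.666 s.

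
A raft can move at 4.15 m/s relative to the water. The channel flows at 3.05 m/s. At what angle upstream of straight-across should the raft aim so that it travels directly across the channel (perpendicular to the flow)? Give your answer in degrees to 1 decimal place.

To cancel the current, the upstream component of the raft's velocity must equal the flow: 4.15 sin θ = 3.05.
sin θ = 3.05 / 4.15 = 0.7349.
θ = arcsin(0.7349) = 47.302°.

47.3°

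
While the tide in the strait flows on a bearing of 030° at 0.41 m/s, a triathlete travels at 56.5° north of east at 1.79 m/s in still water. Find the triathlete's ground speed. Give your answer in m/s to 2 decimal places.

Taking east as x and north as y: velocity relative to the water = (0.988, 1.493) m/s; the water relative to ground = (0.205, 0.355) m/s.
Velocity relative to ground = (0.988, 1.493) + (0.205, 0.355) = (1.193, 1.848) m/s.
Speed = |(1.193, 1.848)| = 2.199 m/s.

2.20 m/s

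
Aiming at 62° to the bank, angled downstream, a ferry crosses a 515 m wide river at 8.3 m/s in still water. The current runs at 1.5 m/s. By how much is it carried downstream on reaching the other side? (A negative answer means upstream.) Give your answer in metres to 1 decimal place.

379.2 m

Perpendicular speed = 7.328 m/s; crossing time = 515 / 7.328 = 70.274 s.
Net downstream speed = 5.397 m/s.
Drift = 5.397 × 70.274 = 379.241 m (downstream).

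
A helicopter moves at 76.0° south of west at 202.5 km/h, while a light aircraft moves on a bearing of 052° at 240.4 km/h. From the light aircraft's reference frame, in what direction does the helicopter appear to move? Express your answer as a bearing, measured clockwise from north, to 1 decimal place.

214.7°

Taking east as x and north as y: helicopter velocity = (-48.989, -196.485) km/h; light aircraft velocity = (189.438, 148.005) km/h.
Velocity of helicopter relative to light aircraft = (-48.989, -196.485) − (189.438, 148.005) = (-238.427, -344.490) km/h.
Bearing = atan2(-238.43, -344.49) = 214.69° clockwise from north.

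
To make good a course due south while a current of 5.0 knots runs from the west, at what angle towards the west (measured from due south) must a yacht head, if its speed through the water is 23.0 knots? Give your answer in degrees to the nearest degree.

The current pushes perpendicular to the desired track; the heading must have a component into the current equal to 5.0 knots: 23.0 sin θ = 5.0.
sin θ = 0.2174, so θ = 12.556°.

13°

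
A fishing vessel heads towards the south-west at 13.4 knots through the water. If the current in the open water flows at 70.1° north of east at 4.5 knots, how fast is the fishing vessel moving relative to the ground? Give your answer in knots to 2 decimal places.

9.52 knots

Taking east as x and north as y: velocity relative to the water = (-9.475, -9.475) knots; the water relative to ground = (1.532, 4.231) knots.
Velocity relative to ground = (-9.475, -9.475) + (1.532, 4.231) = (-7.944, -5.244) knots.
Speed = |(-7.944, -5.244)| = 9.518 knots.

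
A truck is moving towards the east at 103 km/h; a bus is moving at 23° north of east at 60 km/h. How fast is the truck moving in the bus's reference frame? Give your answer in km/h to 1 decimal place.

Taking east as x and north as y: truck velocity = (103.000, 0.000) km/h; bus velocity = (55.230, 23.444) km/h.
Velocity of truck relative to bus = (103.000, 0.000) − (55.230, 23.444) = (47.770, -23.444) km/h.
Magnitude = |(47.770, -23.444)| = 53.212 km/h.

53.2 km/h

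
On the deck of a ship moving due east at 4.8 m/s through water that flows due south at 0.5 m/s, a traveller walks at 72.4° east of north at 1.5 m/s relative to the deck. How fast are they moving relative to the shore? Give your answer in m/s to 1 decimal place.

6.2 m/s

In east/north components (m/s): traveller relative to ship = (1.430, 0.454); ship relative to water = (4.800, 0.000); water relative to ground = (0.000, -0.500).
Sum = (6.230, -0.046) m/s.
Speed = |(6.230, -0.046)| = 6.230 m/s.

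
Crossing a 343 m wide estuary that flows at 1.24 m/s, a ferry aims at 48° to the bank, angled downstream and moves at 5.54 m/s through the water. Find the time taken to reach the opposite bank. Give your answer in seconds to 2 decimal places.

83.31 s

The component of the ferry's velocity perpendicular to the bank is 5.54 × sin 48° = 4.117 m/s.
The flow acts along the bank and has no component across it.
Time = 343 / 4.117 = 83.313 s.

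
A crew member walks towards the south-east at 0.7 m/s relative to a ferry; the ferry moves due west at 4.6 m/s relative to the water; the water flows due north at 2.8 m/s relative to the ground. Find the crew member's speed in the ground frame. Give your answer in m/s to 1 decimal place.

In east/north components (m/s): crew member relative to ferry = (0.495, -0.495); ferry relative to water = (-4.600, 0.000); water relative to ground = (0.000, 2.800).
Sum = (-4.105, 2.305) m/s.
Speed = |(-4.105, 2.305)| = 4.708 m/s.

4.7 m/s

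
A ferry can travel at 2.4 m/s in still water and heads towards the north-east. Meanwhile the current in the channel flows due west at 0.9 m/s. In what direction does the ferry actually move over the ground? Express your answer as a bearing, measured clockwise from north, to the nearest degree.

Taking east as x and north as y: velocity relative to the water = (1.697, 1.697) m/s; the water relative to ground = (-0.900, 0.000) m/s.
Velocity relative to ground = (1.697, 1.697) + (-0.900, 0.000) = (0.797, 1.697) m/s.
Bearing = atan2(0.80, 1.70) = 25.16° clockwise from north.

025°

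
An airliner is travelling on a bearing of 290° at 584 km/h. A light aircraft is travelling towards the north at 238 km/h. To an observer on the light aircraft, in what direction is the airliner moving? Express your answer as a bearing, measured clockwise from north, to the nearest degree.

266°

Taking east as x and north as y: airliner velocity = (-548.780, 199.740) km/h; light aircraft velocity = (0.000, 238.000) km/h.
Velocity of airliner relative to light aircraft = (-548.780, 199.740) − (0.000, 238.000) = (-548.780, -38.260) km/h.
Bearing = atan2(-548.78, -38.26) = 266.01° clockwise from north.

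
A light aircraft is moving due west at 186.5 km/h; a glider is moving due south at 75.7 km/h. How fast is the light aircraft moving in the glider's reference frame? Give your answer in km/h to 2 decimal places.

Taking east as x and north as y: light aircraft velocity = (-186.500, 0.000) km/h; glider velocity = (0.000, -75.700) km/h.
Velocity of light aircraft relative to glider = (-186.500, 0.000) − (0.000, -75.700) = (-186.500, 75.700) km/h.
Magnitude = |(-186.500, 75.700)| = 201.278 km/h.

201.28 km/h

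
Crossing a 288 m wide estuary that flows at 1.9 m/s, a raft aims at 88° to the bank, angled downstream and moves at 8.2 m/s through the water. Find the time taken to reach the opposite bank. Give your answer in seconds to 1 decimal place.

35.1 s

The component of the raft's velocity perpendicular to the bank is 8.2 × sin 88° = 8.195 m/s.
The flow acts along the bank and has no component across it.
Time = 288 / 8.195 = 35.143 s.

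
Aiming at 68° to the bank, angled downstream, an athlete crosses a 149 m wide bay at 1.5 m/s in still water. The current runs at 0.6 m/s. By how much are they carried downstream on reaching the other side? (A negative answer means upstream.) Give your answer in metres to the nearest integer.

Perpendicular speed = 1.391 m/s; crossing time = 149 / 1.391 = 107.134 s.
Net downstream speed = 1.162 m/s.
Drift = 1.162 × 107.134 = 124.481 m (downstream).

124 m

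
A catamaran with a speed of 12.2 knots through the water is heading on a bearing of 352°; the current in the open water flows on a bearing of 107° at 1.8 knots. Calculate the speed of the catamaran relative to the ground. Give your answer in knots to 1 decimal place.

Taking east as x and north as y: velocity relative to the water = (-1.698, 12.081) knots; the water relative to ground = (1.721, -0.526) knots.
Velocity relative to ground = (-1.698, 12.081) + (1.721, -0.526) = (0.023, 11.555) knots.
Speed = |(0.023, 11.555)| = 11.555 knots.

11.6 knots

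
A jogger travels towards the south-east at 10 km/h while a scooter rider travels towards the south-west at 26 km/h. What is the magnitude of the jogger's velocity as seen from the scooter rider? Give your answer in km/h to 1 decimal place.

27.9 km/h

Taking east as x and north as y: jogger velocity = (7.071, -7.071) km/h; scooter rider velocity = (-18.385, -18.385) km/h.
Velocity of jogger relative to scooter rider = (7.071, -7.071) − (-18.385, -18.385) = (25.456, 11.314) km/h.
Magnitude = |(25.456, 11.314)| = 27.857 km/h.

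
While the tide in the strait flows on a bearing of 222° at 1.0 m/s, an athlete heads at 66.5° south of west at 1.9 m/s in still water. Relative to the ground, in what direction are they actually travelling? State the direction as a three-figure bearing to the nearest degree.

Taking east as x and north as y: velocity relative to the water = (-0.758, -1.742) m/s; the water relative to ground = (-0.669, -0.743) m/s.
Velocity relative to ground = (-0.758, -1.742) + (-0.669, -0.743) = (-1.427, -2.486) m/s.
Bearing = atan2(-1.43, -2.49) = 209.86° clockwise from north.

210°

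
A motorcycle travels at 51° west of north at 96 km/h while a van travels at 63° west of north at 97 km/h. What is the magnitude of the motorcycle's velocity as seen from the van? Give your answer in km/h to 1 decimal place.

Taking east as x and north as y: motorcycle velocity = (-74.606, 60.415) km/h; van velocity = (-86.428, 44.037) km/h.
Velocity of motorcycle relative to van = (-74.606, 60.415) − (-86.428, 44.037) = (11.822, 16.378) km/h.
Magnitude = |(11.822, 16.378)| = 20.198 km/h.

20.2 km/h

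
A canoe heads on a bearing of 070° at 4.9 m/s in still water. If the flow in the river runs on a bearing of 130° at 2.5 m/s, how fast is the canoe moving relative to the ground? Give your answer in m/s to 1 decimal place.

6.5 m/s

Taking east as x and north as y: velocity relative to the water = (4.604, 1.676) m/s; the water relative to ground = (1.915, -1.607) m/s.
Velocity relative to ground = (4.604, 1.676) + (1.915, -1.607) = (6.520, 0.069) m/s.
Speed = |(6.520, 0.069)| = 6.520 m/s.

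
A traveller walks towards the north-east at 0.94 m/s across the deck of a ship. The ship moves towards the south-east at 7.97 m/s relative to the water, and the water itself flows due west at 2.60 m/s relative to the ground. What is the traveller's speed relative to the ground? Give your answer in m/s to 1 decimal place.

6.2 m/s

In east/north components (m/s): traveller relative to ship = (0.665, 0.665); ship relative to water = (5.636, -5.636); water relative to ground = (-2.600, 0.000).
Sum = (3.700, -4.971) m/s.
Speed = |(3.700, -4.971)| = 6.197 m/s.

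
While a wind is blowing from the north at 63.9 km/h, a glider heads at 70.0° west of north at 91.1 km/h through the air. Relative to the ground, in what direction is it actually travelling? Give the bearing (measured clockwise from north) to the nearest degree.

Taking east as x and north as y: velocity relative to the air = (-85.606, 31.158) km/h; the air relative to ground = (0.000, -63.900) km/h.
Velocity relative to ground = (-85.606, 31.158) + (0.000, -63.900) = (-85.606, -32.742) km/h.
Bearing = atan2(-85.61, -32.74) = 249.07° clockwise from north.

249°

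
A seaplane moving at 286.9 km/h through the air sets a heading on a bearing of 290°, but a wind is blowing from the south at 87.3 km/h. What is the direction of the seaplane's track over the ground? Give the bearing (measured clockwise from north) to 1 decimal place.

304.5°

Taking east as x and north as y: velocity relative to the air = (-269.598, 98.126) km/h; the air relative to ground = (0.000, 87.300) km/h.
Velocity relative to ground = (-269.598, 98.126) + (0.000, 87.300) = (-269.598, 185.426) km/h.
Bearing = atan2(-269.60, 185.43) = 304.52° clockwise from north.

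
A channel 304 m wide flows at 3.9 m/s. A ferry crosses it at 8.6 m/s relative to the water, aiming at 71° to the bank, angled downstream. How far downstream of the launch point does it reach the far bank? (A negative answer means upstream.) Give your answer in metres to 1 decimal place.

250.5 m

Perpendicular speed = 8.131 m/s; crossing time = 304 / 8.131 = 37.386 s.
Net downstream speed = 6.700 m/s.
Drift = 6.700 × 37.386 = 250.480 m (downstream).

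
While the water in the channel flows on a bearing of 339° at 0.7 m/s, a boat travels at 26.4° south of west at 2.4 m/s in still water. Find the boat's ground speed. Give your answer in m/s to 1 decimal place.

2.4 m/s

Taking east as x and north as y: velocity relative to the water = (-2.150, -1.067) m/s; the water relative to ground = (-0.251, 0.654) m/s.
Velocity relative to ground = (-2.150, -1.067) + (-0.251, 0.654) = (-2.401, -0.414) m/s.
Speed = |(-2.401, -0.414)| = 2.436 m/s.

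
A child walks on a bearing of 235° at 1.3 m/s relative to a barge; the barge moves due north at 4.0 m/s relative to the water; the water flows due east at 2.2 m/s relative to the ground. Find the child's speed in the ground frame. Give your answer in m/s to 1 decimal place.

In east/north components (m/s): child relative to barge = (-1.065, -0.746); barge relative to water = (0.000, 4.000); water relative to ground = (2.200, 0.000).
Sum = (1.135, 3.254) m/s.
Speed = |(1.135, 3.254)| = 3.447 m/s.

3.4 m/s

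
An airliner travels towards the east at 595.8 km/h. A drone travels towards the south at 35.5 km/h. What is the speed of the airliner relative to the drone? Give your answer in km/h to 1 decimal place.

Taking east as x and north as y: airliner velocity = (595.800, 0.000) km/h; drone velocity = (0.000, -35.500) km/h.
Velocity of airliner relative to drone = (595.800, 0.000) − (0.000, -35.500) = (595.800, 35.500) km/h.
Magnitude = |(595.800, 35.500)| = 596.857 km/h.

596.9 km/h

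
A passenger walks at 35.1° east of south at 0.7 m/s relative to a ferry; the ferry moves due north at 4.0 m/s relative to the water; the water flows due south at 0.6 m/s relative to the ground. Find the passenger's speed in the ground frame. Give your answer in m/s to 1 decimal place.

In east/north components (m/s): passenger relative to ferry = (0.403, -0.573); ferry relative to water = (0.000, 4.000); water relative to ground = (0.000, -0.600).
Sum = (0.403, 2.827) m/s.
Speed = |(0.403, 2.827)| = 2.856 m/s.

2.9 m/s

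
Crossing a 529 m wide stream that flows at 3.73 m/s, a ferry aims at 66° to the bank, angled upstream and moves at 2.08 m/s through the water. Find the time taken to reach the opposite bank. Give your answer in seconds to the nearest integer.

The component of the ferry's velocity perpendicular to the bank is 2.08 × sin 66° = 1.900 m/s.
The flow acts along the bank and has no component across it.
Time = 529 / 1.900 = 278.395 s.

278 s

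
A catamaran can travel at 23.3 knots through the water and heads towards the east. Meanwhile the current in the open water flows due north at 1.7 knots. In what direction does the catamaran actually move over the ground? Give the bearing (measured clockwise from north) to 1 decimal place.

085.8°

Taking east as x and north as y: velocity relative to the water = (23.300, 0.000) knots; the water relative to ground = (0.000, 1.700) knots.
Velocity relative to ground = (23.300, 0.000) + (0.000, 1.700) = (23.300, 1.700) knots.
Bearing = atan2(23.30, 1.70) = 85.83° clockwise from north.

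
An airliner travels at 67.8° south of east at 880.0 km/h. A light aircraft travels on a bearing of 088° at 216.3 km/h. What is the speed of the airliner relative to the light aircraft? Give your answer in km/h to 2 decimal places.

Taking east as x and north as y: airliner velocity = (332.500, -814.766) km/h; light aircraft velocity = (216.168, 7.549) km/h.
Velocity of airliner relative to light aircraft = (332.500, -814.766) − (216.168, 7.549) = (116.332, -822.315) km/h.
Magnitude = |(116.332, -822.315)| = 830.503 km/h.

830.50 km/h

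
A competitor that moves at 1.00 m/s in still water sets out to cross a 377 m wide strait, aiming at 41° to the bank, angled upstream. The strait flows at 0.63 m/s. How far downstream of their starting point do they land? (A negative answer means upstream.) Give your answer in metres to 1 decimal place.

Perpendicular speed = 0.656 m/s; crossing time = 377 / 0.656 = 574.643 s.
Net downstream speed = -0.125 m/s.
Drift = -0.125 × 574.643 = -71.664 m (upstream).

-71.7 m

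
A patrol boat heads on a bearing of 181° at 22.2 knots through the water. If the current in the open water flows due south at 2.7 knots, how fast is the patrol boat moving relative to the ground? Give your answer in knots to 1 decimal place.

24.9 knots

Taking east as x and north as y: velocity relative to the water = (-0.387, -22.197) knots; the water relative to ground = (0.000, -2.700) knots.
Velocity relative to ground = (-0.387, -22.197) + (0.000, -2.700) = (-0.387, -24.897) knots.
Speed = |(-0.387, -24.897)| = 24.900 knots.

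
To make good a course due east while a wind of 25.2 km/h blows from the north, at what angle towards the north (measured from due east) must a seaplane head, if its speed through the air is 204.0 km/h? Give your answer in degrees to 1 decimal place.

7.1°

The wind pushes perpendicular to the desired track; the heading must have a component into the wind equal to 25.2 km/h: 204.0 sin θ = 25.2.
sin θ = 0.1235, so θ = 7.096°.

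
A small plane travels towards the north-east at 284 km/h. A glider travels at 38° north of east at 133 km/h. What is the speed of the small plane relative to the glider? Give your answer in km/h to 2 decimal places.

Taking east as x and north as y: small plane velocity = (200.818, 200.818) km/h; glider velocity = (104.805, 81.883) km/h.
Velocity of small plane relative to glider = (200.818, 200.818) − (104.805, 81.883) = (96.013, 118.935) km/h.
Magnitude = |(96.013, 118.935)| = 152.853 km/h.

152.85 km/h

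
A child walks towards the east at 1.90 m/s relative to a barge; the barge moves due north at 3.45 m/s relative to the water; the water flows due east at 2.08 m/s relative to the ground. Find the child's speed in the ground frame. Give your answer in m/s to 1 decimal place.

5.3 m/s

In east/north components (m/s): child relative to barge = (1.900, 0.000); barge relative to water = (0.000, 3.450); water relative to ground = (2.080, 0.000).
Sum = (3.980, 3.450) m/s.
Speed = |(3.980, 3.450)| = 5.267 m/s.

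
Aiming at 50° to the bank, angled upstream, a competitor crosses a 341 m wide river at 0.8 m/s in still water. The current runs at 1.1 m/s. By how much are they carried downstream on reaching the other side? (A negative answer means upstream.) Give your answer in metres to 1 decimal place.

325.9 m

Perpendicular speed = 0.613 m/s; crossing time = 341 / 0.613 = 556.430 s.
Net downstream speed = 0.586 m/s.
Drift = 0.586 × 556.430 = 325.940 m (downstream).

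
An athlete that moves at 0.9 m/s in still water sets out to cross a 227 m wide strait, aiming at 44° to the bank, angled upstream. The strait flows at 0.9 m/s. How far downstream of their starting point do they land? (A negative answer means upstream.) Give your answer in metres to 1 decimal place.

Perpendicular speed = 0.625 m/s; crossing time = 227 / 0.625 = 363.088 s.
Net downstream speed = 0.253 m/s.
Drift = 0.253 × 363.088 = 91.714 m (downstream).

91.7 m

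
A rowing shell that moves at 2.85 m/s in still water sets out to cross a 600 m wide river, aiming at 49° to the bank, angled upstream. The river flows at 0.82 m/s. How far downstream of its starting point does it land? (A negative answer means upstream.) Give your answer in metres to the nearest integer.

Perpendicular speed = 2.151 m/s; crossing time = 600 / 2.151 = 278.950 s.
Net downstream speed = -1.050 m/s.
Drift = -1.050 × 278.950 = -292.833 m (upstream).

-293 m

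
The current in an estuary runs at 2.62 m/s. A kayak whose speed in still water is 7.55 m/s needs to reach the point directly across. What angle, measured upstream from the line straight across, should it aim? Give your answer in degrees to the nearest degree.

20°

To cancel the current, the upstream component of the kayak's velocity must equal the flow: 7.55 sin θ = 2.62.
sin θ = 2.62 / 7.55 = 0.3470.
θ = arcsin(0.3470) = 20.305°.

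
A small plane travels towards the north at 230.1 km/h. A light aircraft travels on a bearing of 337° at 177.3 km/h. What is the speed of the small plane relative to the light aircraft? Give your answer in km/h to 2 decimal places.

Taking east as x and north as y: small plane velocity = (0.000, 230.100) km/h; light aircraft velocity = (-69.277, 163.206) km/h.
Velocity of small plane relative to light aircraft = (0.000, 230.100) − (-69.277, 163.206) = (69.277, 66.894) km/h.
Magnitude = |(69.277, 66.894)| = 96.302 km/h.

96.30 km/h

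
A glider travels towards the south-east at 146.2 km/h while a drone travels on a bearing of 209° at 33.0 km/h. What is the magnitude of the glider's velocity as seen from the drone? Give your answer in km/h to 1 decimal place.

Taking east as x and north as y: glider velocity = (103.379, -103.379) km/h; drone velocity = (-15.999, -28.862) km/h.
Velocity of glider relative to drone = (103.379, -103.379) − (-15.999, -28.862) = (119.378, -74.517) km/h.
Magnitude = |(119.378, -74.517)| = 140.726 km/h.

140.7 km/h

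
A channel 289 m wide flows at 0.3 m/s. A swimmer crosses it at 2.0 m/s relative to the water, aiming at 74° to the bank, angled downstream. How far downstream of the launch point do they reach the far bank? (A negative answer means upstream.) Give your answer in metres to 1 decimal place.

Perpendicular speed = 1.923 m/s; crossing time = 289 / 1.923 = 150.323 s.
Net downstream speed = 0.851 m/s.
Drift = 0.851 × 150.323 = 127.966 m (downstream).

128.0 m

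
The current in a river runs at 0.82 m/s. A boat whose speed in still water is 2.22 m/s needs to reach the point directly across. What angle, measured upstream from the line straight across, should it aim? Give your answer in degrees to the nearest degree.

22°

To cancel the current, the upstream component of the boat's velocity must equal the flow: 2.22 sin θ = 0.82.
sin θ = 0.82 / 2.22 = 0.3694.
θ = arcsin(0.3694) = 21.677°.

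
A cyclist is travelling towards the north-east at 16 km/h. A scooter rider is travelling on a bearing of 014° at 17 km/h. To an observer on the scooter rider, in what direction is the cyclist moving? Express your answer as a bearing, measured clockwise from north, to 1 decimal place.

125.7°

Taking east as x and north as y: cyclist velocity = (11.314, 11.314) km/h; scooter rider velocity = (4.113, 16.495) km/h.
Velocity of cyclist relative to scooter rider = (11.314, 11.314) − (4.113, 16.495) = (7.201, -5.181) km/h.
Bearing = atan2(7.20, -5.18) = 125.74° clockwise from north.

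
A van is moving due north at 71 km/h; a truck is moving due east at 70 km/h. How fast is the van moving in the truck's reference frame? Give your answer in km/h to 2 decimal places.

99.70 km/h

Taking east as x and north as y: van velocity = (0.000, 71.000) km/h; truck velocity = (70.000, 0.000) km/h.
Velocity of van relative to truck = (0.000, 71.000) − (70.000, 0.000) = (-70.000, 71.000) km/h.
Magnitude = |(-70.000, 71.000)| = 99.705 km/h.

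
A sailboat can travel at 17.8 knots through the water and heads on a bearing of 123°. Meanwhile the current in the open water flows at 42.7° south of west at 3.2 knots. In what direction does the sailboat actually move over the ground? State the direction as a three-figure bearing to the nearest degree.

133°

Taking east as x and north as y: velocity relative to the water = (14.928, -9.695) knots; the water relative to ground = (-2.352, -2.170) knots.
Velocity relative to ground = (14.928, -9.695) + (-2.352, -2.170) = (12.577, -11.865) knots.
Bearing = atan2(12.58, -11.86) = 133.33° clockwise from north.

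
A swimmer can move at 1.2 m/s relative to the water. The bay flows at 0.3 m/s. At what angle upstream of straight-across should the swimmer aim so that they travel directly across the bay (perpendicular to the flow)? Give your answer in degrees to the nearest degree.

14°

To cancel the current, the upstream component of the swimmer's velocity must equal the flow: 1.2 sin θ = 0.3.
sin θ = 0.3 / 1.2 = 0.2500.
θ = arcsin(0.2500) = 14.478°.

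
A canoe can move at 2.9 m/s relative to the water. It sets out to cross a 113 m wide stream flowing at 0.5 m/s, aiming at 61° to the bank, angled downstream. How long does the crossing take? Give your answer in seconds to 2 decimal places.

The component of the canoe's velocity perpendicular to the bank is 2.9 × sin 61° = 2.536 m/s.
The flow acts along the bank and has no component across it.
Time = 113 / 2.536 = 44.551 s.

44.55 s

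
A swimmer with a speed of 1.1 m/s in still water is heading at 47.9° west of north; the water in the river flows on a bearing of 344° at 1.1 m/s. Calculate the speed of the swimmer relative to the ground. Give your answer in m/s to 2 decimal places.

2.12 m/s

Taking east as x and north as y: velocity relative to the water = (-0.816, 0.737) m/s; the water relative to ground = (-0.303, 1.057) m/s.
Velocity relative to ground = (-0.816, 0.737) + (-0.303, 1.057) = (-1.119, 1.795) m/s.
Speed = |(-1.119, 1.795)| = 2.115 m/s.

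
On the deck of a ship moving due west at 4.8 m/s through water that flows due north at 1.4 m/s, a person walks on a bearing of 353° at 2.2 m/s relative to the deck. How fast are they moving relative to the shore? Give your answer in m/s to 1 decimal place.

6.2 m/s

In east/north components (m/s): person relative to ship = (-0.268, 2.184); ship relative to water = (-4.800, 0.000); water relative to ground = (0.000, 1.400).
Sum = (-5.068, 3.584) m/s.
Speed = |(-5.068, 3.584)| = 6.207 m/s.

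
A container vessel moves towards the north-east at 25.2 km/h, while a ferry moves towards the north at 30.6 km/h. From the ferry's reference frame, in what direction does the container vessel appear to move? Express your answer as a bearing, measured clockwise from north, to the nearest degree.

126°

Taking east as x and north as y: container vessel velocity = (17.819, 17.819) km/h; ferry velocity = (0.000, 30.600) km/h.
Velocity of container vessel relative to ferry = (17.819, 17.819) − (0.000, 30.600) = (17.819, -12.781) km/h.
Bearing = atan2(17.82, -12.78) = 125.65° clockwise from north.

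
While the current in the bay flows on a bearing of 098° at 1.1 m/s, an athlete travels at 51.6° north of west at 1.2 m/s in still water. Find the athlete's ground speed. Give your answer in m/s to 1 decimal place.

0.9 m/s

Taking east as x and north as y: velocity relative to the water = (-0.745, 0.940) m/s; the water relative to ground = (1.089, -0.153) m/s.
Velocity relative to ground = (-0.745, 0.940) + (1.089, -0.153) = (0.344, 0.787) m/s.
Speed = |(0.344, 0.787)| = 0.859 m/s.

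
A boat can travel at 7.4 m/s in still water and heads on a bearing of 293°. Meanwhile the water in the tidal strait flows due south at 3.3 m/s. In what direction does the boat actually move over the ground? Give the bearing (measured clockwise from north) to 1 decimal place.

Taking east as x and north as y: velocity relative to the water = (-6.812, 2.891) m/s; the water relative to ground = (0.000, -3.300) m/s.
Velocity relative to ground = (-6.812, 2.891) + (0.000, -3.300) = (-6.812, -0.409) m/s.
Bearing = atan2(-6.81, -0.41) = 266.57° clockwise from north.

266.6°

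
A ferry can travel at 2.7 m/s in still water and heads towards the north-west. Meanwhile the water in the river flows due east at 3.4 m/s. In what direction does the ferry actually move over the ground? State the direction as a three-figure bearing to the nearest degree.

Taking east as x and north as y: velocity relative to the water = (-1.909, 1.909) m/s; the water relative to ground = (3.400, 0.000) m/s.
Velocity relative to ground = (-1.909, 1.909) + (3.400, 0.000) = (1.491, 1.909) m/s.
Bearing = atan2(1.49, 1.91) = 37.98° clockwise from north.

038°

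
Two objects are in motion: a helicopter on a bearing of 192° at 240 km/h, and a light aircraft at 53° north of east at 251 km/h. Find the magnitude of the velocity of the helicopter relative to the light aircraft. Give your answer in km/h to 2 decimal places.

479.37 km/h

Taking east as x and north as y: helicopter velocity = (-49.899, -234.755) km/h; light aircraft velocity = (151.056, 200.458) km/h.
Velocity of helicopter relative to light aircraft = (-49.899, -234.755) − (151.056, 200.458) = (-200.954, -435.213) km/h.
Magnitude = |(-200.954, -435.213)| = 479.367 km/h.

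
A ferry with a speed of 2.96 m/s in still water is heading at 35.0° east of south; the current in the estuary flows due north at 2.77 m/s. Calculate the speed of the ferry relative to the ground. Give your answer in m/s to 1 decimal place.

1.7 m/s

Taking east as x and north as y: velocity relative to the water = (1.698, -2.425) m/s; the water relative to ground = (0.000, 2.770) m/s.
Velocity relative to ground = (1.698, -2.425) + (0.000, 2.770) = (1.698, 0.345) m/s.
Speed = |(1.698, 0.345)| = 1.733 m/s.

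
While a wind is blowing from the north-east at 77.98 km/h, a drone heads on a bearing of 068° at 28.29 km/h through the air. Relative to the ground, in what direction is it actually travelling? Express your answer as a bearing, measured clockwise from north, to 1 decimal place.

213.0°

Taking east as x and north as y: velocity relative to the air = (26.230, 10.598) km/h; the air relative to ground = (-55.140, -55.140) km/h.
Velocity relative to ground = (26.230, 10.598) + (-55.140, -55.140) = (-28.910, -44.543) km/h.
Bearing = atan2(-28.91, -44.54) = 212.99° clockwise from north.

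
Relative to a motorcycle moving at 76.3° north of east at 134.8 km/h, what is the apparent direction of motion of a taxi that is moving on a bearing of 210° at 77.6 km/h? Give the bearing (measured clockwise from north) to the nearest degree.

Taking east as x and north as y: taxi velocity = (-38.800, -67.204) km/h; motorcycle velocity = (31.926, 130.965) km/h.
Velocity of taxi relative to motorcycle = (-38.800, -67.204) − (31.926, 130.965) = (-70.726, -198.168) km/h.
Bearing = atan2(-70.73, -198.17) = 199.64° clockwise from north.

200°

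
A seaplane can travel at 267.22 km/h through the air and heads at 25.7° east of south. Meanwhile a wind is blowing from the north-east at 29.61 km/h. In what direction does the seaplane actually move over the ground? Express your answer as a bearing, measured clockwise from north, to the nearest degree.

Taking east as x and north as y: velocity relative to the air = (115.882, -240.786) km/h; the air relative to ground = (-20.937, -20.937) km/h.
Velocity relative to ground = (115.882, -240.786) + (-20.937, -20.937) = (94.945, -261.723) km/h.
Bearing = atan2(94.94, -261.72) = 160.06° clockwise from north.

160°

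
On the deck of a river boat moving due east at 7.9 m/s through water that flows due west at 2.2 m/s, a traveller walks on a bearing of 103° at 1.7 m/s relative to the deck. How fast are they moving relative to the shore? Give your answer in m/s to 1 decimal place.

In east/north components (m/s): traveller relative to river boat = (1.656, -0.382); river boat relative to water = (7.900, 0.000); water relative to ground = (-2.200, 0.000).
Sum = (7.356, -0.382) m/s.
Speed = |(7.356, -0.382)| = 7.366 m/s.

7.4 m/s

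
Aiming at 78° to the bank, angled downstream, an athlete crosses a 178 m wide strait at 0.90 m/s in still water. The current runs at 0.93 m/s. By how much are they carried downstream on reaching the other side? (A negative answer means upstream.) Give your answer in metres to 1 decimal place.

Perpendicular speed = 0.880 m/s; crossing time = 178 / 0.880 = 202.196 s.
Net downstream speed = 1.117 m/s.
Drift = 1.117 × 202.196 = 225.878 m (downstream).

225.9 m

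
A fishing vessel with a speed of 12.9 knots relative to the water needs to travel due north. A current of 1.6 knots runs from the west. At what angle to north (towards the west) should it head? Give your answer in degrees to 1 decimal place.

The current pushes perpendicular to the desired track; the heading must have a component into the current equal to 1.6 knots: 12.9 sin θ = 1.6.
sin θ = 0.1240, so θ = 7.125°.

7.1°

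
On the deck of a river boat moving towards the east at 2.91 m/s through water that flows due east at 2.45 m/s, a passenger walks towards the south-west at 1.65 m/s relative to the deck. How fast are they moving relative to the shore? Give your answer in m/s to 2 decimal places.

In east/north components (m/s): passenger relative to river boat = (-1.167, -1.167); river boat relative to water = (2.910, 0.000); water relative to ground = (2.450, 0.000).
Sum = (4.193, -1.167) m/s.
Speed = |(4.193, -1.167)| = 4.353 m/s.

4.35 m/s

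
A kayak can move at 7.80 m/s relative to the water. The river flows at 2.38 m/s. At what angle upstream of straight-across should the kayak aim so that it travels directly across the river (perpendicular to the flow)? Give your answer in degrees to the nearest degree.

To cancel the current, the upstream component of the kayak's velocity must equal the flow: 7.80 sin θ = 2.38.
sin θ = 2.38 / 7.80 = 0.3051.
θ = arcsin(0.3051) = 17.766°.

18°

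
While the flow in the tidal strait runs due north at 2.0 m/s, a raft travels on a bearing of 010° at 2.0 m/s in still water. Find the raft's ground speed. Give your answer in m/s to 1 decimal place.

4.0 m/s

Taking east as x and north as y: velocity relative to the water = (0.347, 1.970) m/s; the water relative to ground = (0.000, 2.000) m/s.
Velocity relative to ground = (0.347, 1.970) + (0.000, 2.000) = (0.347, 3.970) m/s.
Speed = |(0.347, 3.970)| = 3.985 m/s.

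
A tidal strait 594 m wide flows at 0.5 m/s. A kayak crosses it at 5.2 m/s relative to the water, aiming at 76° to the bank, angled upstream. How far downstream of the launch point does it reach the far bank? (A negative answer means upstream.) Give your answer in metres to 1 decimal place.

-89.2 m

Perpendicular speed = 5.046 m/s; crossing time = 594 / 5.046 = 117.728 s.
Net downstream speed = -0.758 m/s.
Drift = -0.758 × 117.728 = -89.237 m (upstream).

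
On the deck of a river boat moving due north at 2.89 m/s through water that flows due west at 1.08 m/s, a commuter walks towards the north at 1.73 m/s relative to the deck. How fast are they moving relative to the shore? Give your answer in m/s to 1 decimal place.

In east/north components (m/s): commuter relative to river boat = (0.000, 1.730); river boat relative to water = (0.000, 2.890); water relative to ground = (-1.080, 0.000).
Sum = (-1.080, 4.620) m/s.
Speed = |(-1.080, 4.620)| = 4.745 m/s.

4.7 m/s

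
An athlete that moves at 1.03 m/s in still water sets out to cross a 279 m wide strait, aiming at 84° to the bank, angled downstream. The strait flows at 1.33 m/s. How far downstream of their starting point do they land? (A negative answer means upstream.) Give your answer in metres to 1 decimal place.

391.6 m

Perpendicular speed = 1.024 m/s; crossing time = 279 / 1.024 = 272.366 s.
Net downstream speed = 1.438 m/s.
Drift = 1.438 × 272.366 = 391.571 m (downstream).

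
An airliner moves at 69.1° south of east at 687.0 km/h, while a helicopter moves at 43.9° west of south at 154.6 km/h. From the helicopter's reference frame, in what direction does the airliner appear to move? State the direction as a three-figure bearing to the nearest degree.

Taking east as x and north as y: airliner velocity = (245.079, -641.798) km/h; helicopter velocity = (-107.200, -111.397) km/h.
Velocity of airliner relative to helicopter = (245.079, -641.798) − (-107.200, -111.397) = (352.279, -530.401) km/h.
Bearing = atan2(352.28, -530.40) = 146.41° clockwise from north.

146°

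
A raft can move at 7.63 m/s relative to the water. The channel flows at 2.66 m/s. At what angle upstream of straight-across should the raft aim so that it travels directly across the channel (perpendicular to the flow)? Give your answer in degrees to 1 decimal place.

To cancel the current, the upstream component of the raft's velocity must equal the flow: 7.63 sin θ = 2.66.
sin θ = 2.66 / 7.63 = 0.3486.
θ = arcsin(0.3486) = 20.403°.

20.4°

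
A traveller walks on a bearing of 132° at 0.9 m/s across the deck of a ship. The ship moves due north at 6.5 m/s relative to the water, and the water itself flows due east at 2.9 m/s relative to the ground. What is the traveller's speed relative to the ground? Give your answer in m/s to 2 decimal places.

In east/north components (m/s): traveller relative to ship = (0.669, -0.602); ship relative to water = (0.000, 6.500); water relative to ground = (2.900, 0.000).
Sum = (3.569, 5.898) m/s.
Speed = |(3.569, 5.898)| = 6.894 m/s.

6.89 m/s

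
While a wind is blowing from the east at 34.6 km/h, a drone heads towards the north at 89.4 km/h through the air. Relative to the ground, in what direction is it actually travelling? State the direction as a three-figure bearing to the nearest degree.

339°

Taking east as x and north as y: velocity relative to the air = (0.000, 89.400) km/h; the air relative to ground = (-34.600, 0.000) km/h.
Velocity relative to ground = (0.000, 89.400) + (-34.600, 0.000) = (-34.600, 89.400) km/h.
Bearing = atan2(-34.60, 89.40) = 338.84° clockwise from north.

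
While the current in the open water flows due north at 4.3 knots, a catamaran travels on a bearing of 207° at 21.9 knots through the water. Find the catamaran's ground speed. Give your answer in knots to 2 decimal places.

18.17 knots

Taking east as x and north as y: velocity relative to the water = (-9.942, -19.513) knots; the water relative to ground = (0.000, 4.300) knots.
Velocity relative to ground = (-9.942, -19.513) + (0.000, 4.300) = (-9.942, -15.213) knots.
Speed = |(-9.942, -15.213)| = 18.174 knots.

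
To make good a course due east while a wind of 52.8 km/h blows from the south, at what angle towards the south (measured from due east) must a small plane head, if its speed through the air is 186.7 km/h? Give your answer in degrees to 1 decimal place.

The wind pushes perpendicular to the desired track; the heading must have a component into the wind equal to 52.8 km/h: 186.7 sin θ = 52.8.
sin θ = 0.2828, so θ = 16.428°.

16.4°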